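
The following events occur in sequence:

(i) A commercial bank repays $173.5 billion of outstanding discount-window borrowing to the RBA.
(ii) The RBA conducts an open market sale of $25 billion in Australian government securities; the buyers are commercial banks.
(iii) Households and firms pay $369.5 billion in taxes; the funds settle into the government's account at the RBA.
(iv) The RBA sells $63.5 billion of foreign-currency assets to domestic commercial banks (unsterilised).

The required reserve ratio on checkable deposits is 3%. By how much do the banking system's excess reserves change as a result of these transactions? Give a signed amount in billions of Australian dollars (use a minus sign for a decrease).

-$620.415 billion

Discount-window repayment $173.5 billion: reserves −$173.5B, deposits 0.
OMO sale (to banks) $25 billion: reserves −$25B, deposits 0.
Government account inflow $369.5 billion: reserves −$369.5B, deposits −$369.5B.
FX sale $63.5 billion: reserves −$63.5B, deposits 0.
Totals: Δreserves = −$631.5B, Δdeposits = −$369.5B.
Δrequired reserves = 3% × −$369.5B = −$11.085B.
Δexcess reserves = Δreserves − Δrequired = −$631.5B − (−$11.085B) = -$620.415 billion.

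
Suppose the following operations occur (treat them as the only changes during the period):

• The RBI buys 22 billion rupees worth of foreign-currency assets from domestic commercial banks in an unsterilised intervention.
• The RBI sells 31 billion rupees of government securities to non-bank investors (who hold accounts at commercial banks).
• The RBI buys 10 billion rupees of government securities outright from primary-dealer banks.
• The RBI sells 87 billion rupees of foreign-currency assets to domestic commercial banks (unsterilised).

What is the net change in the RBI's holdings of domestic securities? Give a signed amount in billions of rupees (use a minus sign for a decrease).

-21 billion

FX purchase 22 billion rupees: the RBI's securities portfolio is untouched → 0.
Asset sale (to non-banks) 31 billion rupees: securities removed from the RBI's portfolio → −31B.
OMO purchase (from banks) 10 billion rupees: securities added to the RBI's portfolio → +10B.
FX sale 87 billion rupees: the RBI's securities portfolio is untouched → 0.
Net: 0 − 31 + 10 + 0 = -21 billion.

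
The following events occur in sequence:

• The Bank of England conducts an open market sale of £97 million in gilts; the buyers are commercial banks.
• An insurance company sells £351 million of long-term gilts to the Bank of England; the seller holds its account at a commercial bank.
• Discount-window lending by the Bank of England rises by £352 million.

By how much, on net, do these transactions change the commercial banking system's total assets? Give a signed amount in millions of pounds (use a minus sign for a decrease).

+£703 million

Bank of England balance sheet:
  Assets:      Securities +£254M, Loans to banks +£352M
  Liabilities: Bank reserves +£606M
Commercial banking system:
  Assets:      Reserves at CB +£606M, Securities +£97M
  Liabilities: Checkable deposits +£351M, Borrowings from CB +£352M
Change in total bank assets = +£703 million.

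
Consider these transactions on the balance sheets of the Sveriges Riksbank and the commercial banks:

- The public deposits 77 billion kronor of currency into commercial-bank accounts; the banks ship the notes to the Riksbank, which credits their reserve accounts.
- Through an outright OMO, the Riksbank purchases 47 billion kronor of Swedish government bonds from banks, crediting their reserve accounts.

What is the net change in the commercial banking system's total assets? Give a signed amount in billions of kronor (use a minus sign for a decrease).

Riksbank balance sheet:
  Assets:      Securities +47B
  Liabilities: Bank reserves +124B, Currency in circulation −77B
Commercial banking system:
  Assets:      Reserves at CB +124B, Securities −47B
  Liabilities: Checkable deposits +77B
Change in total bank assets = +77 billion.

+77 billion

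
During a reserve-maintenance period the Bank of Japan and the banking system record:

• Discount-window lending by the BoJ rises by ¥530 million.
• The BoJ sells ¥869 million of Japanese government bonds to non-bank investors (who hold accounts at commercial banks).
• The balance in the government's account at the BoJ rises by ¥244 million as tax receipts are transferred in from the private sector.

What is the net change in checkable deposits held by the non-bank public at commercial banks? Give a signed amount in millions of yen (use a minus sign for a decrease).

Discount-window loan ¥530 million: the counterparty is a bank, so public deposits are unchanged → 0.
Asset sale (to non-banks) ¥869 million: non-bank counterparties' bank balances fall → −¥869M.
Government account inflow ¥244 million: non-bank counterparties' bank balances fall → −¥244M.
Net: 0 − 869 − 244 = -¥1113 million.

-¥1113 million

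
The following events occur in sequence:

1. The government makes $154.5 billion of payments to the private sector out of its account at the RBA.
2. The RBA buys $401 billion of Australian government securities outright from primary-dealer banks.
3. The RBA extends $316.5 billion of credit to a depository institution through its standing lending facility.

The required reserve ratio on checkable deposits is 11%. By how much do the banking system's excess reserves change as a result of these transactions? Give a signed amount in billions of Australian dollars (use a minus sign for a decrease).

Government spending $154.5 billion: reserves +$154.5B, deposits +$154.5B.
OMO purchase (from banks) $401 billion: reserves +$401B, deposits 0.
Discount-window loan $316.5 billion: reserves +$316.5B, deposits 0.
Totals: Δreserves = +$872B, Δdeposits = +$154.5B.
Δrequired reserves = 11% × +$154.5B = +$16.995B.
Δexcess reserves = Δreserves − Δrequired = +$872B − (+$16.995B) = +$855.005 billion.

+$855.005 billion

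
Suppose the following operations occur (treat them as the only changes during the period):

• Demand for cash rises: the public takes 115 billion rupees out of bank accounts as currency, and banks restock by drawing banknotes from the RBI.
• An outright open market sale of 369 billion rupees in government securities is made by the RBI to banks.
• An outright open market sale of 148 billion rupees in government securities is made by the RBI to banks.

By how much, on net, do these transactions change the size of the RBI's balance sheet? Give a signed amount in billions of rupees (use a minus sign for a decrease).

RBI balance sheet:
  Assets:      Securities −517B
  Liabilities: Bank reserves −632B, Currency in circulation +115B
Commercial banking system:
  Assets:      Reserves at CB −632B, Securities +517B
  Liabilities: Checkable deposits −115B
Change in total RBI assets = -517 billion.

-517 billion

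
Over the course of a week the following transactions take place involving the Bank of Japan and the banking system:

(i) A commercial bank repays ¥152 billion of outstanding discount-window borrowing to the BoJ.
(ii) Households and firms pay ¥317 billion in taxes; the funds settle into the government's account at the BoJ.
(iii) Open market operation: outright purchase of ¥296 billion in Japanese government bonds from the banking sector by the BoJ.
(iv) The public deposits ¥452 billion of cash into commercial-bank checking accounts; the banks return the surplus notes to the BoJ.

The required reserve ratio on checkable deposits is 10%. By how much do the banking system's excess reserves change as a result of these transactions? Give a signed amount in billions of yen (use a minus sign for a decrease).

Discount-window repayment ¥152 billion: reserves −¥152B, deposits 0.
Government account inflow ¥317 billion: reserves −¥317B, deposits −¥317B.
OMO purchase (from banks) ¥296 billion: reserves +¥296B, deposits 0.
Currency deposit ¥452 billion: reserves +¥452B, deposits +¥452B.
Totals: Δreserves = +¥279B, Δdeposits = +¥135B.
Δrequired reserves = 10% × +¥135B = +¥13.5B.
Δexcess reserves = Δreserves − Δrequired = +¥279B − (+¥13.5B) = +¥265.5 billion.

+¥265.5 billion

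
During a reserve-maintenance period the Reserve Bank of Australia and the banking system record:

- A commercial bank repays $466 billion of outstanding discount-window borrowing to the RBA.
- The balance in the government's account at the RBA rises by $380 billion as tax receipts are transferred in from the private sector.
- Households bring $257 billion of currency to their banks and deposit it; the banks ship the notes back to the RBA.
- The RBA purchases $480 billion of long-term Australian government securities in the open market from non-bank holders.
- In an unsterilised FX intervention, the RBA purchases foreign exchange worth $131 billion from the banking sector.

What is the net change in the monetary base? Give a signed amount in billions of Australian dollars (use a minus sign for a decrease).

Discount-window repayment $466 billion: RBA balance sheet contracts → −$466B.
Government account inflow $380 billion: reserves shift to a non-base liability → −$380B.
Currency deposit $257 billion: just a shift between currency and reserves — both are base money → 0.
Asset purchase (from non-banks) $480 billion: RBA balance sheet expands → +$480B.
FX purchase $131 billion: RBA balance sheet expands → +$131B.
Net: −466 − 380 + 0 + 480 + 131 = -$235 billion.

-$235 billion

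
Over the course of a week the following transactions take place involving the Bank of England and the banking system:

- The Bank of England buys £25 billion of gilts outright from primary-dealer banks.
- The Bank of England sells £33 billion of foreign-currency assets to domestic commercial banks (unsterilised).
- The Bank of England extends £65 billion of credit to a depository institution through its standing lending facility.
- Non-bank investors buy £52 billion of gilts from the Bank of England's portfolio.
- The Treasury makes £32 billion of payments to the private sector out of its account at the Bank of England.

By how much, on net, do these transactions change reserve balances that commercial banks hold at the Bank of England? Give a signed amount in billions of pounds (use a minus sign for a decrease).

Bank of England balance sheet:
  Assets:      Securities −£27B, Loans to banks +£65B, Foreign assets −£33B
  Liabilities: Bank reserves +£37B, Government deposits −£32B
So the change in reserve balances that commercial banks hold at the Bank of England is +£37 billion.

+£37 billion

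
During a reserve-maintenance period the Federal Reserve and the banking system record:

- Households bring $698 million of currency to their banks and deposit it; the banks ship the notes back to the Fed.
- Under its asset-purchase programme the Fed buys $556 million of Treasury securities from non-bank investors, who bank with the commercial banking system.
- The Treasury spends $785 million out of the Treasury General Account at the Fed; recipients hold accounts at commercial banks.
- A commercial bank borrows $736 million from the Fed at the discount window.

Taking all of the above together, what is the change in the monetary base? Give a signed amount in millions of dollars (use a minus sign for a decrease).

+$2077 million

Currency deposit $698 million: just a shift between currency and reserves — both are base money → 0.
Asset purchase (from non-banks) $556 million: Fed balance sheet expands → +$556M.
Government spending $785 million: a non-base liability converts back to reserves → +$785M.
Discount-window loan $736 million: Fed balance sheet expands → +$736M.
Net: 0 + 556 + 785 + 736 = +$2077 million.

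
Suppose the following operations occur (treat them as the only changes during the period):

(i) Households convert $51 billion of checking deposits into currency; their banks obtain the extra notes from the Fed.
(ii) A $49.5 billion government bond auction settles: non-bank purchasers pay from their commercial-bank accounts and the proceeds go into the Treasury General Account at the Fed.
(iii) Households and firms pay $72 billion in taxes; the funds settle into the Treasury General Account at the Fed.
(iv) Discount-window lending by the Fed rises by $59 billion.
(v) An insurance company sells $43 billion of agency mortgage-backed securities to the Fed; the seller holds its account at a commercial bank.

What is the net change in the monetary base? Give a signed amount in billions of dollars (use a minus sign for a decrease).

-$19.5 billion

Fed balance sheet:
  Assets:      Securities +$43B, Loans to banks +$59B
  Liabilities: Bank reserves −$70.5B, Currency in circulation +$51B, Government deposits +$121.5B
Monetary base = currency + reserves: +$51B + (−$70.5B) = -$19.5 billion.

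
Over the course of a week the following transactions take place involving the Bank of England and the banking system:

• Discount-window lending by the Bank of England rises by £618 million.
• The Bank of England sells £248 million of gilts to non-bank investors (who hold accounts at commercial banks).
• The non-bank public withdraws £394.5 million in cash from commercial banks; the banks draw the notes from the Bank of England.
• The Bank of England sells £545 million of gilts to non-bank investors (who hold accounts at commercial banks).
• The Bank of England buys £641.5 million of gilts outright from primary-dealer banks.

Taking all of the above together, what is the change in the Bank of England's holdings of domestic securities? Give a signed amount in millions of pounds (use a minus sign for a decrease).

Discount-window loan £618 million: the Bank of England's securities portfolio is untouched → 0.
Asset sale (to non-banks) £248 million: securities removed from the Bank of England's portfolio → −£248M.
Currency withdrawal £394.5 million: the Bank of England's securities portfolio is untouched → 0.
Asset sale (to non-banks) £545 million: securities removed from the Bank of England's portfolio → −£545M.
OMO purchase (from banks) £641.5 million: securities added to the Bank of England's portfolio → +£641.5M.
Net: 0 − 248 + 0 − 545 + 641.5 = -£151.5 million.

-£151.5 million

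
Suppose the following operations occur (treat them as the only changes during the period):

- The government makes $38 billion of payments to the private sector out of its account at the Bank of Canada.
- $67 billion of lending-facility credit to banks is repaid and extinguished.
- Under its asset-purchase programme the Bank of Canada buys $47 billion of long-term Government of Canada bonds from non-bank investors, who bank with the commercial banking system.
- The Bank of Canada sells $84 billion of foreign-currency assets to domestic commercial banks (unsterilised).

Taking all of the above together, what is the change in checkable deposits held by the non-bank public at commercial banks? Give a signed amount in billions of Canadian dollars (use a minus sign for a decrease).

Bank of Canada balance sheet:
  Assets:      Securities +$47B, Loans to banks −$67B, Foreign assets −$84B
  Liabilities: Bank reserves −$66B, Government deposits −$38B
Commercial banking system:
  Assets:      Reserves at CB −$66B, Foreign assets +$84B
  Liabilities: Checkable deposits +$85B, Borrowings from CB −$67B
So the change in checkable deposits held by the non-bank public at commercial banks is +$85 billion.

+$85 billion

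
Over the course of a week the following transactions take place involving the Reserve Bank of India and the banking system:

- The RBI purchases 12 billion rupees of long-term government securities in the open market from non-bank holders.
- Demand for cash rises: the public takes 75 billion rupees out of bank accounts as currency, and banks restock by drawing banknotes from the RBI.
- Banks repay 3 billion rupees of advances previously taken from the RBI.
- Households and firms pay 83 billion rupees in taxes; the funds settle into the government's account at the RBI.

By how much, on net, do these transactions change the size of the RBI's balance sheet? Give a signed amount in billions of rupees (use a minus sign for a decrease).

+9 billion

Asset purchase (from non-banks) 12 billion rupees: an RBI asset is acquired → +12B.
Currency withdrawal 75 billion rupees: only the composition of liabilities changes → 0.
Discount-window repayment 3 billion rupees: an RBI asset is shed → −3B.
Government account inflow 83 billion rupees: only the composition of liabilities changes → 0.
Net: 12 + 0 − 3 + 0 = +9 billion.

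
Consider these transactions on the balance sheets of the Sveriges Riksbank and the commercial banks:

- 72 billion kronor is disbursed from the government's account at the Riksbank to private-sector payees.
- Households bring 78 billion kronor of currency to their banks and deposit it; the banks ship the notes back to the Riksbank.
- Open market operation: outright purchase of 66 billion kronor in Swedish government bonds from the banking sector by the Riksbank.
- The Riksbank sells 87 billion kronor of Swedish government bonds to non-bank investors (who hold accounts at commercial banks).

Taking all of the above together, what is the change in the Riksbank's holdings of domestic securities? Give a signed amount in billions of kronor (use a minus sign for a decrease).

-21 billion

Riksbank balance sheet:
  Assets:      Securities −21B
  Liabilities: Bank reserves +129B, Currency in circulation −78B, Government deposits −72B
Commercial banking system:
  Assets:      Reserves at CB +129B, Securities −66B
  Liabilities: Checkable deposits +63B
So the change in the Riksbank's holdings of domestic securities is -21 billion.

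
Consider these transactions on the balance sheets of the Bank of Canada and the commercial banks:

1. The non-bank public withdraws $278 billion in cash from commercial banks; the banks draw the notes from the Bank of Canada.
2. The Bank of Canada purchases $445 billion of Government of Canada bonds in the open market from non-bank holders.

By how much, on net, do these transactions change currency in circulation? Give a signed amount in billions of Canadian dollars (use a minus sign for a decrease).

Currency withdrawal $278 billion: notes leave the central bank → +$278B.
Asset purchase (from non-banks) $445 billion: no currency enters or leaves circulation → 0.
Net: 278 + 0 = +$278 billion.

+$278 billion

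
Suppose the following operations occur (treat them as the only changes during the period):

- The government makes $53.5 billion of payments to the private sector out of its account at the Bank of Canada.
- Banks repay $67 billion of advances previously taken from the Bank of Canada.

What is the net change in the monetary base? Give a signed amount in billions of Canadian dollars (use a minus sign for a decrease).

Bank of Canada balance sheet:
  Assets:      Loans to banks −$67B
  Liabilities: Bank reserves −$13.5B, Government deposits −$53.5B
Commercial banking system:
  Assets:      Reserves at CB −$13.5B
  Liabilities: Checkable deposits +$53.5B, Borrowings from CB −$67B
Monetary base = currency + reserves: 0 + (−$13.5B) = -$13.5 billion.

-$13.5 billion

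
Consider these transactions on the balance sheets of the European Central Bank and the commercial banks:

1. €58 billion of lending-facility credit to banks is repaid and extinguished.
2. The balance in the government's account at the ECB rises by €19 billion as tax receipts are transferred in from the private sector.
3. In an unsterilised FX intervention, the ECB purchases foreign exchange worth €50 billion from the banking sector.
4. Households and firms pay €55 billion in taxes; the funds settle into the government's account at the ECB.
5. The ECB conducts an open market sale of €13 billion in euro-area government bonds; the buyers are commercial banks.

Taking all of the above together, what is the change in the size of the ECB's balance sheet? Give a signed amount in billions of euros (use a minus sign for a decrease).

-€21 billion

ECB balance sheet:
  Assets:      Securities −€13B, Loans to banks −€58B, Foreign assets +€50B
  Liabilities: Bank reserves −€95B, Government deposits +€74B
Change in total ECB assets = -€21 billion.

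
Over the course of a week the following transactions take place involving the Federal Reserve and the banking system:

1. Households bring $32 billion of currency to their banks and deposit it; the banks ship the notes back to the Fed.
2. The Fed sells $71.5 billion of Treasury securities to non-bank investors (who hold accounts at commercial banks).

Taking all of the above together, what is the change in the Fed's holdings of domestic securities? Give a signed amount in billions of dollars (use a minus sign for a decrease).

Currency deposit $32 billion: the Fed's securities portfolio is untouched → 0.
Asset sale (to non-banks) $71.5 billion: securities removed from the Fed's portfolio → −$71.5B.
Net: 0 − 71.5 = -$71.5 billion.

-$71.5 billion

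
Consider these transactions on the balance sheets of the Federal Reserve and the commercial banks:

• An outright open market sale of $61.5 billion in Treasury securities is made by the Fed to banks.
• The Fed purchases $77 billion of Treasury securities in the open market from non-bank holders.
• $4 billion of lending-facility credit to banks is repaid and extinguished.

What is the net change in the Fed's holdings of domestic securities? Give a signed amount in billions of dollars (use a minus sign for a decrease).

+$15.5 billion

OMO sale (to banks) $61.5 billion: securities removed from the Fed's portfolio → −$61.5B.
Asset purchase (from non-banks) $77 billion: securities added to the Fed's portfolio → +$77B.
Discount-window repayment $4 billion: the Fed's securities portfolio is untouched → 0.
Net: −61.5 + 77 + 0 = +$15.5 billion.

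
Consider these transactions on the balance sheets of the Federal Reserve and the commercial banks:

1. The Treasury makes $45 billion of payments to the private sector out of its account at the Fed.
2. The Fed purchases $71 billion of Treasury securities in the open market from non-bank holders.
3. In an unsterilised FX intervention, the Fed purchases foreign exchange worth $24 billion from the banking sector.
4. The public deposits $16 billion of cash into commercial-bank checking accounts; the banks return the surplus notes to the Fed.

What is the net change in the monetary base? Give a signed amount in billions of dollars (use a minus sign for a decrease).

Government spending $45 billion: a non-base liability converts back to reserves → +$45B.
Asset purchase (from non-banks) $71 billion: Fed balance sheet expands → +$71B.
FX purchase $24 billion: Fed balance sheet expands → +$24B.
Currency deposit $16 billion: just a shift between currency and reserves — both are base money → 0.
Net: 45 + 71 + 24 + 0 = +$140 billion.

+$140 billion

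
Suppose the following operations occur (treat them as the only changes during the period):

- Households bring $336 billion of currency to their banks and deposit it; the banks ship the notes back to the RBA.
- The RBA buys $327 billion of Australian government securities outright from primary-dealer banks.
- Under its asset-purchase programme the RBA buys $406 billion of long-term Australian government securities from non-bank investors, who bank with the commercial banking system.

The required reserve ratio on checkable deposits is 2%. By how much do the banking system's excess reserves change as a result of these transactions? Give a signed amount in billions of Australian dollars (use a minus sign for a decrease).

Currency deposit $336 billion: reserves +$336B, deposits +$336B.
OMO purchase (from banks) $327 billion: reserves +$327B, deposits 0.
Asset purchase (from non-banks) $406 billion: reserves +$406B, deposits +$406B.
Totals: Δreserves = +$1069B, Δdeposits = +$742B.
Δrequired reserves = 2% × +$742B = +$14.84B.
Δexcess reserves = Δreserves − Δrequired = +$1069B − (+$14.84B) = +$1054.16 billion.

+$1054.16 billion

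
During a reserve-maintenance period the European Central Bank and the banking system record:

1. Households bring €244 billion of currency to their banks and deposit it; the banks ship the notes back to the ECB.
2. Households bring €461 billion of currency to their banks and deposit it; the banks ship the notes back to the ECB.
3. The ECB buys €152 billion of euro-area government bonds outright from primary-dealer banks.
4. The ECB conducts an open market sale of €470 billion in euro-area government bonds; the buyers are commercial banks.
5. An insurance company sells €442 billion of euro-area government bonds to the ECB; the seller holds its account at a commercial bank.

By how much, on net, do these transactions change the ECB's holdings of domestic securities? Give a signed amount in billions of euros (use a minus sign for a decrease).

Currency deposit €244 billion: the ECB's securities portfolio is untouched → 0.
Currency deposit €461 billion: the ECB's securities portfolio is untouched → 0.
OMO purchase (from banks) €152 billion: securities added to the ECB's portfolio → +€152B.
OMO sale (to banks) €470 billion: securities removed from the ECB's portfolio → −€470B.
Asset purchase (from non-banks) €442 billion: securities added to the ECB's portfolio → +€442B.
Net: 0 + 0 + 152 − 470 + 442 = +€124 billion.

+€124 billion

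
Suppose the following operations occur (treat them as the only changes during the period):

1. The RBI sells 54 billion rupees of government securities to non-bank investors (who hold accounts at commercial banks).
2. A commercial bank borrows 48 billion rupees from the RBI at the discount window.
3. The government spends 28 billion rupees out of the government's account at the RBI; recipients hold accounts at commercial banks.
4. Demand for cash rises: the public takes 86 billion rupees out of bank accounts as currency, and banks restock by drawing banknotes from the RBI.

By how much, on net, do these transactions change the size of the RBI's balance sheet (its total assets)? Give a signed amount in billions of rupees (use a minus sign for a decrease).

-6 billion

RBI balance sheet:
  Assets:      Securities −54B, Loans to banks +48B
  Liabilities: Bank reserves −64B, Currency in circulation +86B, Government deposits −28B
Change in total RBI assets = -6 billion.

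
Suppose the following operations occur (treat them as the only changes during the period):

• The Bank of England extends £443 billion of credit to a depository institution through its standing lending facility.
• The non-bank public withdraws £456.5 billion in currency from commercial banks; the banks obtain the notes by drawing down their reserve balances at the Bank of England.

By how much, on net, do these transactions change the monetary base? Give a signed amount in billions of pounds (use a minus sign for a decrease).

Discount-window loan £443 billion: Bank of England balance sheet expands → +£443B.
Currency withdrawal £456.5 billion: just a shift between currency and reserves — both are base money → 0.
Net: 443 + 0 = +£443 billion.

+£443 billion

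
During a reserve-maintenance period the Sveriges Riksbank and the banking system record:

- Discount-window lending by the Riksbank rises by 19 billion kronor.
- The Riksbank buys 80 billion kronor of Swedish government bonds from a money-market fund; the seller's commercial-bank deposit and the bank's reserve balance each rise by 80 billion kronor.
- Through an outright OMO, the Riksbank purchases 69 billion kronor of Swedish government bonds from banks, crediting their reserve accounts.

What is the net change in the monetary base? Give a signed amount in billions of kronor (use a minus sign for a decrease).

+168 billion

Discount-window loan 19 billion kronor: Riksbank balance sheet expands → +19B.
Asset purchase (from non-banks) 80 billion kronor: Riksbank balance sheet expands → +80B.
OMO purchase (from banks) 69 billion kronor: Riksbank balance sheet expands → +69B.
Net: 19 + 80 + 69 = +168 billion.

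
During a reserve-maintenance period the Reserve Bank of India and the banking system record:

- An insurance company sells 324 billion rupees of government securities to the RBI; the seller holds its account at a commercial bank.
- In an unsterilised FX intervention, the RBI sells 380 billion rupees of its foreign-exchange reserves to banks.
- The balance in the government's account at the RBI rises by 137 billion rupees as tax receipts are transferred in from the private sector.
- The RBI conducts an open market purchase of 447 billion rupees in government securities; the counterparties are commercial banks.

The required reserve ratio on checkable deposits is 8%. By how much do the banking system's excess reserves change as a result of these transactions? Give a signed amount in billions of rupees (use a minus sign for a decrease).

+239.04 billion

Asset purchase (from non-banks) 324 billion rupees: reserves +324B, deposits +324B.
FX sale 380 billion rupees: reserves −380B, deposits 0.
Government account inflow 137 billion rupees: reserves −137B, deposits −137B.
OMO purchase (from banks) 447 billion rupees: reserves +447B, deposits 0.
Totals: Δreserves = +254B, Δdeposits = +187B.
Δrequired reserves = 8% × +187B = +14.96B.
Δexcess reserves = Δreserves − Δrequired = +254B − (+14.96B) = +239.04 billion.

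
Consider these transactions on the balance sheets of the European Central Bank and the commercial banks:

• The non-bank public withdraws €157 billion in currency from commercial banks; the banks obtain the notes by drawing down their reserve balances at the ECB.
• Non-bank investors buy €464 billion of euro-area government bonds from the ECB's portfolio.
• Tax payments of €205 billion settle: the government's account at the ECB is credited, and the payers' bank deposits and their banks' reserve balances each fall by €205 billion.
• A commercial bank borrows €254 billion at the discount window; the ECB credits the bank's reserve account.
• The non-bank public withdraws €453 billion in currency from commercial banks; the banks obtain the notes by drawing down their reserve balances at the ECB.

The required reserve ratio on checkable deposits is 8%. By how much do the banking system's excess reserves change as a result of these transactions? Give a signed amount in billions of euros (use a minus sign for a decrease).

Currency withdrawal €157 billion: reserves −€157B, deposits −€157B.
Asset sale (to non-banks) €464 billion: reserves −€464B, deposits −€464B.
Government account inflow €205 billion: reserves −€205B, deposits −€205B.
Discount-window loan €254 billion: reserves +€254B, deposits 0.
Currency withdrawal €453 billion: reserves −€453B, deposits −€453B.
Totals: Δreserves = −€1025B, Δdeposits = −€1279B.
Δrequired reserves = 8% × −€1279B = −€102.32B.
Δexcess reserves = Δreserves − Δrequired = −€1025B − (−€102.32B) = -€922.68 billion.

-€922.68 billion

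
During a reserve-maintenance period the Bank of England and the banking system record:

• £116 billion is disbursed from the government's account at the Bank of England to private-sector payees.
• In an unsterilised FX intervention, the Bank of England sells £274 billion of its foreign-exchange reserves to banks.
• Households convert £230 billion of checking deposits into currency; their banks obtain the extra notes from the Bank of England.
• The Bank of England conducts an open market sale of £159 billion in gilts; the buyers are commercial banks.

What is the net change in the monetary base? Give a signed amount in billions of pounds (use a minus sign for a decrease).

-£317 billion

Bank of England balance sheet:
  Assets:      Securities −£159B, Foreign assets −£274B
  Liabilities: Bank reserves −£547B, Currency in circulation +£230B, Government deposits −£116B
Monetary base = currency + reserves: +£230B + (−£547B) = -£317 billion.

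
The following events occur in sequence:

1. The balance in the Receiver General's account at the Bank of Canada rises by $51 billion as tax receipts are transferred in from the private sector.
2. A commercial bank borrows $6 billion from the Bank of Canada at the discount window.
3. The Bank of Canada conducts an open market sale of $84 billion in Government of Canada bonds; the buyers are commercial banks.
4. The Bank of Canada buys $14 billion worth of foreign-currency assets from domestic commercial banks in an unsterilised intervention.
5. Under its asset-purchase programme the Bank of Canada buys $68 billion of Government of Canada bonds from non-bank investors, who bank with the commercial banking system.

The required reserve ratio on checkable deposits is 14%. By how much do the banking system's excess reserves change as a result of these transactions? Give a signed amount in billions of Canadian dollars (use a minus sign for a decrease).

-$49.38 billion

Government account inflow $51 billion: reserves −$51B, deposits −$51B.
Discount-window loan $6 billion: reserves +$6B, deposits 0.
OMO sale (to banks) $84 billion: reserves −$84B, deposits 0.
FX purchase $14 billion: reserves +$14B, deposits 0.
Asset purchase (from non-banks) $68 billion: reserves +$68B, deposits +$68B.
Totals: Δreserves = −$47B, Δdeposits = +$17B.
Δrequired reserves = 14% × +$17B = +$2.38B.
Δexcess reserves = Δreserves − Δrequired = −$47B − (+$2.38B) = -$49.38 billion.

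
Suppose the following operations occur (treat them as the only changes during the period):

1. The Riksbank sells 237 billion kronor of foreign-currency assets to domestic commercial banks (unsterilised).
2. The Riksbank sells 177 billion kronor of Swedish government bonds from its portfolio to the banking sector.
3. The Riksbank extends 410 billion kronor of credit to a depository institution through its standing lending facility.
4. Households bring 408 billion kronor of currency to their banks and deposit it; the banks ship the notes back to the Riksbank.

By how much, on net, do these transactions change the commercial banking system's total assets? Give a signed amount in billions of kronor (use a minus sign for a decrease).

Riksbank balance sheet:
  Assets:      Securities −177B, Loans to banks +410B, Foreign assets −237B
  Liabilities: Bank reserves +404B, Currency in circulation −408B
Commercial banking system:
  Assets:      Reserves at CB +404B, Securities +177B, Foreign assets +237B
  Liabilities: Checkable deposits +408B, Borrowings from CB +410B
Change in total bank assets = +818 billion.

+818 billion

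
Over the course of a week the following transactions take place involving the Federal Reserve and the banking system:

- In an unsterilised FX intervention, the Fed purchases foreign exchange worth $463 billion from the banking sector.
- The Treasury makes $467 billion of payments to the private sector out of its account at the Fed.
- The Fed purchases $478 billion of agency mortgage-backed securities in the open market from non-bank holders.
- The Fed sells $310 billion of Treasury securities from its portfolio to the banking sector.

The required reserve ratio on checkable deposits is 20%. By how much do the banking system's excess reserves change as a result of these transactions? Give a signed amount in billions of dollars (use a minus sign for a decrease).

+$909 billion

FX purchase $463 billion: reserves +$463B, deposits 0.
Government spending $467 billion: reserves +$467B, deposits +$467B.
Asset purchase (from non-banks) $478 billion: reserves +$478B, deposits +$478B.
OMO sale (to banks) $310 billion: reserves −$310B, deposits 0.
Totals: Δreserves = +$1098B, Δdeposits = +$945B.
Δrequired reserves = 20% × +$945B = +$189B.
Δexcess reserves = Δreserves − Δrequired = +$1098B − (+$189B) = +$909 billion.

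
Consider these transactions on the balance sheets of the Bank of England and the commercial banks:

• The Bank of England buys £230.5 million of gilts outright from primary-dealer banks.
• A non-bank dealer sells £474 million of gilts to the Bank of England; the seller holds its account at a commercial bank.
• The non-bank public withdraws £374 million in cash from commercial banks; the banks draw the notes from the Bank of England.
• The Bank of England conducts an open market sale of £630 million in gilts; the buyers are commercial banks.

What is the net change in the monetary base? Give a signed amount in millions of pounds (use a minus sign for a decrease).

OMO purchase (from banks) £230.5 million: Bank of England balance sheet expands → +£230.5M.
Asset purchase (from non-banks) £474 million: Bank of England balance sheet expands → +£474M.
Currency withdrawal £374 million: just a shift between currency and reserves — both are base money → 0.
OMO sale (to banks) £630 million: Bank of England balance sheet contracts → −£630M.
Net: 230.5 + 474 + 0 − 630 = +£74.5 million.

+£74.5 million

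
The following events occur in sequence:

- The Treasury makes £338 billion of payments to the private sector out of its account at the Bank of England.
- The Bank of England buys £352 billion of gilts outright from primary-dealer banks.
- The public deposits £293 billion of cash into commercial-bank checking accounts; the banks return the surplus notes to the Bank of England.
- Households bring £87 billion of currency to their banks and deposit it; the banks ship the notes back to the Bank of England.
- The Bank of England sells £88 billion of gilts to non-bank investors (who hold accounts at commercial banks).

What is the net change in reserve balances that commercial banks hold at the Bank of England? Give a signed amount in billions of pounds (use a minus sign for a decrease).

Government spending £338 billion: government payments flow into bank reserve accounts → +£338B.
OMO purchase (from banks) £352 billion: the Bank of England pays by crediting reserve accounts → +£352B.
Currency deposit £293 billion: returned notes are swapped for reserve credit → +£293B.
Currency deposit £87 billion: returned notes are swapped for reserve credit → +£87B.
Asset sale (to non-banks) £88 billion: the non-bank buyers' banks settle from reserves → −£88B.
Net: 338 + 352 + 293 + 87 − 88 = +£982 billion.

+£982 billion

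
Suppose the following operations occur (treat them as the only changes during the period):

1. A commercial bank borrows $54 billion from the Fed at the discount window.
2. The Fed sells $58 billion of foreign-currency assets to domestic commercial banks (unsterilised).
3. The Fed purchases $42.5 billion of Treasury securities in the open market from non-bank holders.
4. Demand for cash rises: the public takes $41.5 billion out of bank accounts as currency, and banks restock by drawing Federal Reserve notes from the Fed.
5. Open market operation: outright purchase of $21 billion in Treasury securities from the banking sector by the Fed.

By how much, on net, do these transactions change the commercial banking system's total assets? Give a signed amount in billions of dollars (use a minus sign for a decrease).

+$55 billion

Discount-window loan $54 billion: bank balance sheets expand → +$54B.
FX sale $58 billion: just an asset swap on bank balance sheets → 0.
Asset purchase (from non-banks) $42.5 billion: bank balance sheets expand → +$42.5B.
Currency withdrawal $41.5 billion: bank balance sheets shrink → −$41.5B.
OMO purchase (from banks) $21 billion: just an asset swap on bank balance sheets → 0.
Net: 54 + 0 + 42.5 − 41.5 + 0 = +$55 billion.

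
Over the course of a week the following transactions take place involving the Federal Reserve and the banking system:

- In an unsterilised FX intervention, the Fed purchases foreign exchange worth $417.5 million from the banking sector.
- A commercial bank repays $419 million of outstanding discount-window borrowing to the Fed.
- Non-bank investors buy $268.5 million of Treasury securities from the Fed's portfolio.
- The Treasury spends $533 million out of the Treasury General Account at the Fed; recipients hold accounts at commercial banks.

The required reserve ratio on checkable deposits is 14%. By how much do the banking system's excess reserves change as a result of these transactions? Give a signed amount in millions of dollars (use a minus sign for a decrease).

+$225.97 million

FX purchase $417.5 million: reserves +$417.5M, deposits 0.
Discount-window repayment $419 million: reserves −$419M, deposits 0.
Asset sale (to non-banks) $268.5 million: reserves −$268.5M, deposits −$268.5M.
Government spending $533 million: reserves +$533M, deposits +$533M.
Totals: Δreserves = +$263M, Δdeposits = +$264.5M.
Δrequired reserves = 14% × +$264.5M = +$37.03M.
Δexcess reserves = Δreserves − Δrequired = +$263M − (+$37.03M) = +$225.97 million.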